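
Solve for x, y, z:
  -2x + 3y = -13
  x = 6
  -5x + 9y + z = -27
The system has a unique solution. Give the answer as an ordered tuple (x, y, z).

(6, -1/3, 6)

Form the augmented matrix and row-reduce:
  [ -2  3  0  |  -13 ]
  [  1  0  0  |    6 ]
  [ -5  9  1  |  -27 ]
ρ1 → -1/2·ρ1
  [  1  -3/2  0  |  13/2 ]
  [  1     0  0  |     6 ]
  [ -5     9  1  |   -27 ]
ρ2 → ρ2 − ρ1
  [  1  -3/2  0  |  13/2 ]
  [  0   3/2  0  |  -1/2 ]
  [ -5     9  1  |   -27 ]
ρ3 → ρ3 + 5·ρ1
  [ 1  -3/2  0  |  13/2 ]
  [ 0   3/2  0  |  -1/2 ]
  [ 0   3/2  1  |  11/2 ]
ρ2 → 2/3·ρ2
  [ 1  -3/2  0  |  13/2 ]
  [ 0     1  0  |  -1/3 ]
  [ 0   3/2  1  |  11/2 ]
ρ3 → ρ3 − 3/2·ρ2
  [ 1  -3/2  0  |  13/2 ]
  [ 0     1  0  |  -1/3 ]
  [ 0     0  1  |     6 ]
ρ1 → ρ1 + 3/2·ρ2
  [ 1  0  0  |     6 ]
  [ 0  1  0  |  -1/3 ]
  [ 0  0  1  |     6 ]
Reading off the last column: x = 6, y = -1/3, z = 6.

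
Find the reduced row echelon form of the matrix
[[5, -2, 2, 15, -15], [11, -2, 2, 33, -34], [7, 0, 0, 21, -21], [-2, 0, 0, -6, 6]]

[[1, 0, 0, 3, 0], [0, 1, -1, 0, 0], [0, 0, 0, 0, 1], [0, 0, 0, 0, 0]]

ρ1 := 1/5·ρ1
  [  1  -2/5  2/5   3   -3 ]
  [ 11    -2    2  33  -34 ]
  [  7     0    0  21  -21 ]
  [ -2     0    0  -6    6 ]
ρ2 := ρ2 − 11·ρ1
  [  1  -2/5    2/5   3   -3 ]
  [  0  12/5  -12/5   0   -1 ]
  [  7     0      0  21  -21 ]
  [ -2     0      0  -6    6 ]
ρ3 := ρ3 − 7·ρ1
  [  1  -2/5    2/5   3  -3 ]
  [  0  12/5  -12/5   0  -1 ]
  [  0  14/5  -14/5   0   0 ]
  [ -2     0      0  -6   6 ]
ρ4 := ρ4 + 2·ρ1
  [ 1  -2/5    2/5  3  -3 ]
  [ 0  12/5  -12/5  0  -1 ]
  [ 0  14/5  -14/5  0   0 ]
  [ 0  -4/5    4/5  0   0 ]
ρ2 := 5/12·ρ2
  [ 1  -2/5    2/5  3     -3 ]
  [ 0     1     -1  0  -5/12 ]
  [ 0  14/5  -14/5  0      0 ]
  [ 0  -4/5    4/5  0      0 ]
ρ3 := ρ3 − 14/5·ρ2
  [ 1  -2/5  2/5  3     -3 ]
  [ 0     1   -1  0  -5/12 ]
  [ 0     0    0  0    7/6 ]
  [ 0  -4/5  4/5  0      0 ]
ρ4 := ρ4 + 4/5·ρ2
  [ 1  -2/5  2/5  3     -3 ]
  [ 0     1   -1  0  -5/12 ]
  [ 0     0    0  0    7/6 ]
  [ 0     0    0  0   -1/3 ]
ρ3 := 6/7·ρ3
  [ 1  -2/5  2/5  3     -3 ]
  [ 0     1   -1  0  -5/12 ]
  [ 0     0    0  0      1 ]
  [ 0     0    0  0   -1/3 ]
ρ4 := ρ4 + 1/3·ρ3
  [ 1  -2/5  2/5  3     -3 ]
  [ 0     1   -1  0  -5/12 ]
  [ 0     0    0  0      1 ]
  [ 0     0    0  0      0 ]
ρ2 := ρ2 + 5/12·ρ3
  [ 1  -2/5  2/5  3  -3 ]
  [ 0     1   -1  0   0 ]
  [ 0     0    0  0   1 ]
  [ 0     0    0  0   0 ]
ρ1 := ρ1 + 3·ρ3
  [ 1  -2/5  2/5  3  0 ]
  [ 0     1   -1  0  0 ]
  [ 0     0    0  0  1 ]
  [ 0     0    0  0  0 ]
ρ1 := ρ1 + 2/5·ρ2
  [ 1  0   0  3  0 ]
  [ 0  1  -1  0  0 ]
  [ 0  0   0  0  1 ]
  [ 0  0   0  0  0 ]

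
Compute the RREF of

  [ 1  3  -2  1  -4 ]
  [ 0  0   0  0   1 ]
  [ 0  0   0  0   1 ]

[[1, 3, -2, 1, 0], [0, 0, 0, 0, 1], [0, 0, 0, 0, 0]]

Subtract R2 from R3.
  [ 1  3  -2  1  -4 ]
  [ 0  0   0  0   1 ]
  [ 0  0   0  0   0 ]
Add 4 times R2 to R1.
  [ 1  3  -2  1  0 ]
  [ 0  0   0  0  1 ]
  [ 0  0   0  0  0 ]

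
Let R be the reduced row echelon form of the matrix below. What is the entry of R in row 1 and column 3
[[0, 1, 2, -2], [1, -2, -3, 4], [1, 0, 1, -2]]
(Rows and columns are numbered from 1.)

1

ρ1 ↔ ρ2
ρ3 -> ρ3 − ρ1
ρ3 -> ρ3 − 2·ρ2
ρ3 -> -1/2·ρ3
ρ2 -> ρ2 + 2·ρ3
ρ1 -> ρ1 − 4·ρ3
ρ1 -> ρ1 + 2·ρ2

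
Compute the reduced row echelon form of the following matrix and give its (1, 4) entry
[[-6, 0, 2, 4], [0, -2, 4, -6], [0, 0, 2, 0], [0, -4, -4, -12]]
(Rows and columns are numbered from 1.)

-2/3

r1 ← -1/6·r1
  [ 1   0  -1/3  -2/3 ]
  [ 0  -2     4    -6 ]
  [ 0   0     2     0 ]
  [ 0  -4    -4   -12 ]
r2 ← -1/2·r2
  [ 1   0  -1/3  -2/3 ]
  [ 0   1    -2     3 ]
  [ 0   0     2     0 ]
  [ 0  -4    -4   -12 ]
r4 ← r4 + 4·r2
  [ 1  0  -1/3  -2/3 ]
  [ 0  1    -2     3 ]
  [ 0  0     2     0 ]
  [ 0  0   -12     0 ]
r3 ← 1/2·r3
  [ 1  0  -1/3  -2/3 ]
  [ 0  1    -2     3 ]
  [ 0  0     1     0 ]
  [ 0  0   -12     0 ]
r4 ← r4 + 12·r3
  [ 1  0  -1/3  -2/3 ]
  [ 0  1    -2     3 ]
  [ 0  0     1     0 ]
  [ 0  0     0     0 ]
r2 ← r2 + 2·r3
  [ 1  0  -1/3  -2/3 ]
  [ 0  1     0     3 ]
  [ 0  0     1     0 ]
  [ 0  0     0     0 ]
r1 ← r1 + 1/3·r3
  [ 1  0  0  -2/3 ]
  [ 0  1  0     3 ]
  [ 0  0  1     0 ]
  [ 0  0  0     0 ]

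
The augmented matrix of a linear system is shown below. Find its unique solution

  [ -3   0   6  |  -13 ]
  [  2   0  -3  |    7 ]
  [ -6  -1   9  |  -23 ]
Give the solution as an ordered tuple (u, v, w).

ρ1 := -1/3·ρ1
  [  1   0  -2  |  13/3 ]
  [  2   0  -3  |     7 ]
  [ -6  -1   9  |   -23 ]
ρ2 := ρ2 − 2·ρ1
  [  1   0  -2  |  13/3 ]
  [  0   0   1  |  -5/3 ]
  [ -6  -1   9  |   -23 ]
ρ3 := ρ3 + 6·ρ1
  [ 1   0  -2  |  13/3 ]
  [ 0   0   1  |  -5/3 ]
  [ 0  -1  -3  |     3 ]
ρ2 ↔ ρ3
  [ 1   0  -2  |  13/3 ]
  [ 0  -1  -3  |     3 ]
  [ 0   0   1  |  -5/3 ]
ρ2 := -1·ρ2
  [ 1  0  -2  |  13/3 ]
  [ 0  1   3  |    -3 ]
  [ 0  0   1  |  -5/3 ]
ρ2 := ρ2 − 3·ρ3
  [ 1  0  -2  |  13/3 ]
  [ 0  1   0  |     2 ]
  [ 0  0   1  |  -5/3 ]
ρ1 := ρ1 + 2·ρ3
  [ 1  0  0  |     1 ]
  [ 0  1  0  |     2 ]
  [ 0  0  1  |  -5/3 ]
Reading off the last column: u = 1, v = 2, w = -5/3.

(1, 2, -5/3)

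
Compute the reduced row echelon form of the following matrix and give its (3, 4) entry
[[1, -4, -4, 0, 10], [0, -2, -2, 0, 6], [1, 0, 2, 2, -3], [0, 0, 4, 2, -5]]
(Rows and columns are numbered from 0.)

3/2

Subtract r1 from r3.
  [ 1  -4  -4  0   10 ]
  [ 0  -2  -2  0    6 ]
  [ 0   4   6  2  -13 ]
  [ 0   0   4  2   -5 ]
Multiply r2 by -1/2.
  [ 1  -4  -4  0   10 ]
  [ 0   1   1  0   -3 ]
  [ 0   4   6  2  -13 ]
  [ 0   0   4  2   -5 ]
Subtract 4 times r2 from r3.
  [ 1  -4  -4  0  10 ]
  [ 0   1   1  0  -3 ]
  [ 0   0   2  2  -1 ]
  [ 0   0   4  2  -5 ]
Multiply r3 by 1/2.
  [ 1  -4  -4  0    10 ]
  [ 0   1   1  0    -3 ]
  [ 0   0   1  1  -1/2 ]
  [ 0   0   4  2    -5 ]
Subtract 4 times r3 from r4.
  [ 1  -4  -4   0    10 ]
  [ 0   1   1   0    -3 ]
  [ 0   0   1   1  -1/2 ]
  [ 0   0   0  -2    -3 ]
Multiply r4 by -1/2.
  [ 1  -4  -4  0    10 ]
  [ 0   1   1  0    -3 ]
  [ 0   0   1  1  -1/2 ]
  [ 0   0   0  1   3/2 ]
Subtract r4 from r3.
  [ 1  -4  -4  0   10 ]
  [ 0   1   1  0   -3 ]
  [ 0   0   1  0   -2 ]
  [ 0   0   0  1  3/2 ]
Subtract r3 from r2.
  [ 1  -4  -4  0   10 ]
  [ 0   1   0  0   -1 ]
  [ 0   0   1  0   -2 ]
  [ 0   0   0  1  3/2 ]
Add 4 times r3 to r1.
  [ 1  -4  0  0    2 ]
  [ 0   1  0  0   -1 ]
  [ 0   0  1  0   -2 ]
  [ 0   0  0  1  3/2 ]
Add 4 times r2 to r1.
  [ 1  0  0  0   -2 ]
  [ 0  1  0  0   -1 ]
  [ 0  0  1  0   -2 ]
  [ 0  0  0  1  3/2 ]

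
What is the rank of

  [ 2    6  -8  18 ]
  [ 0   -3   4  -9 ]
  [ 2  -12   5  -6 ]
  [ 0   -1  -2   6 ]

rank = 4

R1 := 1/2·R1
R3 := R3 − 2·R1
R2 := -1/3·R2
R3 := R3 + 18·R2
R4 := R4 + R2
R3 := -1/11·R3
R4 := R4 + 10/3·R3
R4 := -11·R4
R3 := R3 + 30/11·R4
R2 := R2 − 3·R4
R1 := R1 − 9·R4
R2 := R2 + 4/3·R3
R1 := R1 + 4·R3
R1 := R1 − 3·R2
The reduced form has 4 nonzero rows.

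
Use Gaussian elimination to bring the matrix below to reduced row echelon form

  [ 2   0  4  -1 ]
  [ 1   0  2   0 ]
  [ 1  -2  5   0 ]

r1 := 1/2·r1
  [ 1   0  2  -1/2 ]
  [ 1   0  2     0 ]
  [ 1  -2  5     0 ]
r2 := r2 − r1
  [ 1   0  2  -1/2 ]
  [ 0   0  0   1/2 ]
  [ 1  -2  5     0 ]
r3 := r3 − r1
  [ 1   0  2  -1/2 ]
  [ 0   0  0   1/2 ]
  [ 0  -2  3   1/2 ]
r2 <-> r3
  [ 1   0  2  -1/2 ]
  [ 0  -2  3   1/2 ]
  [ 0   0  0   1/2 ]
r2 := -1/2·r2
  [ 1  0     2  -1/2 ]
  [ 0  1  -3/2  -1/4 ]
  [ 0  0     0   1/2 ]
r3 := 2·r3
  [ 1  0     2  -1/2 ]
  [ 0  1  -3/2  -1/4 ]
  [ 0  0     0     1 ]
r2 := r2 + 1/4·r3
  [ 1  0     2  -1/2 ]
  [ 0  1  -3/2     0 ]
  [ 0  0     0     1 ]
r1 := r1 + 1/2·r3
  [ 1  0     2  0 ]
  [ 0  1  -3/2  0 ]
  [ 0  0     0  1 ]

[[1, 0, 2, 0], [0, 1, -3/2, 0], [0, 0, 0, 1]]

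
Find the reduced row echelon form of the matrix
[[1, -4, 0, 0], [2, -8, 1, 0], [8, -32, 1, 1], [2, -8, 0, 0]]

[[1, -4, 0, 0], [0, 0, 1, 0], [0, 0, 0, 1], [0, 0, 0, 0]]

Subtract 2 times R1 from R2.
  [ 1   -4  0  0 ]
  [ 0    0  1  0 ]
  [ 8  -32  1  1 ]
  [ 2   -8  0  0 ]
Subtract 8 times R1 from R3.
  [ 1  -4  0  0 ]
  [ 0   0  1  0 ]
  [ 0   0  1  1 ]
  [ 2  -8  0  0 ]
Subtract 2 times R1 from R4.
  [ 1  -4  0  0 ]
  [ 0   0  1  0 ]
  [ 0   0  1  1 ]
  [ 0   0  0  0 ]
Subtract R2 from R3.
  [ 1  -4  0  0 ]
  [ 0   0  1  0 ]
  [ 0   0  0  1 ]
  [ 0   0  0  0 ]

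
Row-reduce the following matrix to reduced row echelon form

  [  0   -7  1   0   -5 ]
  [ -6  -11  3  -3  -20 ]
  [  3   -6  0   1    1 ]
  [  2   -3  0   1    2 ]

Swap R1 and R2.
  [ -6  -11  3  -3  -20 ]
  [  0   -7  1   0   -5 ]
  [  3   -6  0   1    1 ]
  [  2   -3  0   1    2 ]
Multiply R1 by -1/6.
  [ 1  11/6  -1/2  1/2  10/3 ]
  [ 0    -7     1    0    -5 ]
  [ 3    -6     0    1     1 ]
  [ 2    -3     0    1     2 ]
Subtract 3 times R1 from R3.
  [ 1   11/6  -1/2   1/2  10/3 ]
  [ 0     -7     1     0    -5 ]
  [ 0  -23/2   3/2  -1/2    -9 ]
  [ 2     -3     0     1     2 ]
Subtract 2 times R1 from R4.
  [ 1   11/6  -1/2   1/2   10/3 ]
  [ 0     -7     1     0     -5 ]
  [ 0  -23/2   3/2  -1/2     -9 ]
  [ 0  -20/3     1     0  -14/3 ]
Multiply R2 by -1/7.
  [ 1   11/6  -1/2   1/2   10/3 ]
  [ 0      1  -1/7     0    5/7 ]
  [ 0  -23/2   3/2  -1/2     -9 ]
  [ 0  -20/3     1     0  -14/3 ]
Add 23/2 times R2 to R3.
  [ 1   11/6  -1/2   1/2    10/3 ]
  [ 0      1  -1/7     0     5/7 ]
  [ 0      0  -1/7  -1/2  -11/14 ]
  [ 0  -20/3     1     0   -14/3 ]
Add 20/3 times R2 to R4.
  [ 1  11/6  -1/2   1/2    10/3 ]
  [ 0     1  -1/7     0     5/7 ]
  [ 0     0  -1/7  -1/2  -11/14 ]
  [ 0     0  1/21     0    2/21 ]
Multiply R3 by -7.
  [ 1  11/6  -1/2  1/2  10/3 ]
  [ 0     1  -1/7    0   5/7 ]
  [ 0     0     1  7/2  11/2 ]
  [ 0     0  1/21    0  2/21 ]
Subtract 1/21 times R3 from R4.
  [ 1  11/6  -1/2   1/2  10/3 ]
  [ 0     1  -1/7     0   5/7 ]
  [ 0     0     1   7/2  11/2 ]
  [ 0     0     0  -1/6  -1/6 ]
Multiply R4 by -6.
  [ 1  11/6  -1/2  1/2  10/3 ]
  [ 0     1  -1/7    0   5/7 ]
  [ 0     0     1  7/2  11/2 ]
  [ 0     0     0    1     1 ]
Subtract 7/2 times R4 from R3.
  [ 1  11/6  -1/2  1/2  10/3 ]
  [ 0     1  -1/7    0   5/7 ]
  [ 0     0     1    0     2 ]
  [ 0     0     0    1     1 ]
Subtract 1/2 times R4 from R1.
  [ 1  11/6  -1/2  0  17/6 ]
  [ 0     1  -1/7  0   5/7 ]
  [ 0     0     1  0     2 ]
  [ 0     0     0  1     1 ]
Add 1/7 times R3 to R2.
  [ 1  11/6  -1/2  0  17/6 ]
  [ 0     1     0  0     1 ]
  [ 0     0     1  0     2 ]
  [ 0     0     0  1     1 ]
Add 1/2 times R3 to R1.
  [ 1  11/6  0  0  23/6 ]
  [ 0     1  0  0     1 ]
  [ 0     0  1  0     2 ]
  [ 0     0  0  1     1 ]
Subtract 11/6 times R2 from R1.
  [ 1  0  0  0  2 ]
  [ 0  1  0  0  1 ]
  [ 0  0  1  0  2 ]
  [ 0  0  0  1  1 ]

[[1, 0, 0, 0, 2], [0, 1, 0, 0, 1], [0, 0, 1, 0, 2], [0, 0, 0, 1, 1]]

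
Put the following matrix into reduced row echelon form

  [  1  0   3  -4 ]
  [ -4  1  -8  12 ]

[[1, 0, 3, -4], [0, 1, 4, -4]]

R2 -> R2 + 4·R1
  [ 1  0  3  -4 ]
  [ 0  1  4  -4 ]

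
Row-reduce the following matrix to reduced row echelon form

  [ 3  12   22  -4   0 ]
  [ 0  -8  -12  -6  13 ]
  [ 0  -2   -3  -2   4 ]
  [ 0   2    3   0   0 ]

Multiply ρ1 by 1/3.
  [ 1   4  22/3  -4/3   0 ]
  [ 0  -8   -12    -6  13 ]
  [ 0  -2    -3    -2   4 ]
  [ 0   2     3     0   0 ]
Multiply ρ2 by -1/8.
  [ 1   4  22/3  -4/3      0 ]
  [ 0   1   3/2   3/4  -13/8 ]
  [ 0  -2    -3    -2      4 ]
  [ 0   2     3     0      0 ]
Add 2 times ρ2 to ρ3.
  [ 1  4  22/3  -4/3      0 ]
  [ 0  1   3/2   3/4  -13/8 ]
  [ 0  0     0  -1/2    3/4 ]
  [ 0  2     3     0      0 ]
Subtract 2 times ρ2 from ρ4.
  [ 1  4  22/3  -4/3      0 ]
  [ 0  1   3/2   3/4  -13/8 ]
  [ 0  0     0  -1/2    3/4 ]
  [ 0  0     0  -3/2   13/4 ]
Multiply ρ3 by -2.
  [ 1  4  22/3  -4/3      0 ]
  [ 0  1   3/2   3/4  -13/8 ]
  [ 0  0     0     1   -3/2 ]
  [ 0  0     0  -3/2   13/4 ]
Add 3/2 times ρ3 to ρ4.
  [ 1  4  22/3  -4/3      0 ]
  [ 0  1   3/2   3/4  -13/8 ]
  [ 0  0     0     1   -3/2 ]
  [ 0  0     0     0      1 ]
Add 3/2 times ρ4 to ρ3.
  [ 1  4  22/3  -4/3      0 ]
  [ 0  1   3/2   3/4  -13/8 ]
  [ 0  0     0     1      0 ]
  [ 0  0     0     0      1 ]
Add 13/8 times ρ4 to ρ2.
  [ 1  4  22/3  -4/3  0 ]
  [ 0  1   3/2   3/4  0 ]
  [ 0  0     0     1  0 ]
  [ 0  0     0     0  1 ]
Subtract 3/4 times ρ3 from ρ2.
  [ 1  4  22/3  -4/3  0 ]
  [ 0  1   3/2     0  0 ]
  [ 0  0     0     1  0 ]
  [ 0  0     0     0  1 ]
Add 4/3 times ρ3 to ρ1.
  [ 1  4  22/3  0  0 ]
  [ 0  1   3/2  0  0 ]
  [ 0  0     0  1  0 ]
  [ 0  0     0  0  1 ]
Subtract 4 times ρ2 from ρ1.
  [ 1  0  4/3  0  0 ]
  [ 0  1  3/2  0  0 ]
  [ 0  0    0  1  0 ]
  [ 0  0    0  0  1 ]

[[1, 0, 4/3, 0, 0], [0, 1, 3/2, 0, 0], [0, 0, 0, 1, 0], [0, 0, 0, 0, 1]]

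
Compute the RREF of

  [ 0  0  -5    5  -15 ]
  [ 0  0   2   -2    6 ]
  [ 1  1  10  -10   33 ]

[[1, 1, 0, 0, 3], [0, 0, 1, -1, 3], [0, 0, 0, 0, 0]]

Swap ρ1 and ρ3.
Multiply ρ2 by 1/2.
Add 5 times ρ2 to ρ3.
Subtract 10 times ρ2 from ρ1.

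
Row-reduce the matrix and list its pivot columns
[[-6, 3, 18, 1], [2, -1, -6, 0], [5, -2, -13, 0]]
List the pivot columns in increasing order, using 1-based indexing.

Multiply ρ1 by -1/6.
Subtract 2 times ρ1 from ρ2.
Subtract 5 times ρ1 from ρ3.
Swap ρ2 and ρ3.
Multiply ρ2 by 2.
Multiply ρ3 by 3.
Subtract 5/3 times ρ3 from ρ2.
Add 1/6 times ρ3 to ρ1.
Add 1/2 times ρ2 to ρ1.
Pivot columns are the columns containing a leading 1.

1, 2, 4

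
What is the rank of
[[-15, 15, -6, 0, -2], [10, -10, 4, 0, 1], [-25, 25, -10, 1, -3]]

r1 := -1/15·r1
r2 := r2 − 10·r1
r3 := r3 + 25·r1
r2 <=> r3
r3 := -3·r3
r2 := r2 − 1/3·r3
r1 := r1 − 2/15·r3
The reduced form has 3 nonzero rows.

rank = 3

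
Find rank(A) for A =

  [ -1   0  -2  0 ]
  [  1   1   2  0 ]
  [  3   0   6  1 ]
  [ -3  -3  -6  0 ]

ρ1 ← -1·ρ1
  [  1   0   2  0 ]
  [  1   1   2  0 ]
  [  3   0   6  1 ]
  [ -3  -3  -6  0 ]
ρ2 ← ρ2 − ρ1
  [  1   0   2  0 ]
  [  0   1   0  0 ]
  [  3   0   6  1 ]
  [ -3  -3  -6  0 ]
ρ3 ← ρ3 − 3·ρ1
  [  1   0   2  0 ]
  [  0   1   0  0 ]
  [  0   0   0  1 ]
  [ -3  -3  -6  0 ]
ρ4 ← ρ4 + 3·ρ1
  [ 1   0  2  0 ]
  [ 0   1  0  0 ]
  [ 0   0  0  1 ]
  [ 0  -3  0  0 ]
ρ4 ← ρ4 + 3·ρ2
  [ 1  0  2  0 ]
  [ 0  1  0  0 ]
  [ 0  0  0  1 ]
  [ 0  0  0  0 ]
The reduced form has 3 nonzero rows.

rank = 3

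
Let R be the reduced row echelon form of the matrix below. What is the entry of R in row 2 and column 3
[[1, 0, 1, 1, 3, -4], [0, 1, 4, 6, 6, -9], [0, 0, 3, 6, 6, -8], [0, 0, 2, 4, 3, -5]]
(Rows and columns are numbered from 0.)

2

r3 → 1/3·r3
  [ 1  0  1  1  3    -4 ]
  [ 0  1  4  6  6    -9 ]
  [ 0  0  1  2  2  -8/3 ]
  [ 0  0  2  4  3    -5 ]
r4 → r4 − 2·r3
  [ 1  0  1  1   3    -4 ]
  [ 0  1  4  6   6    -9 ]
  [ 0  0  1  2   2  -8/3 ]
  [ 0  0  0  0  -1   1/3 ]
r4 → -1·r4
  [ 1  0  1  1  3    -4 ]
  [ 0  1  4  6  6    -9 ]
  [ 0  0  1  2  2  -8/3 ]
  [ 0  0  0  0  1  -1/3 ]
r3 → r3 − 2·r4
  [ 1  0  1  1  3    -4 ]
  [ 0  1  4  6  6    -9 ]
  [ 0  0  1  2  0    -2 ]
  [ 0  0  0  0  1  -1/3 ]
r2 → r2 − 6·r4
  [ 1  0  1  1  3    -4 ]
  [ 0  1  4  6  0    -7 ]
  [ 0  0  1  2  0    -2 ]
  [ 0  0  0  0  1  -1/3 ]
r1 → r1 − 3·r4
  [ 1  0  1  1  0    -3 ]
  [ 0  1  4  6  0    -7 ]
  [ 0  0  1  2  0    -2 ]
  [ 0  0  0  0  1  -1/3 ]
r2 → r2 − 4·r3
  [ 1  0  1   1  0    -3 ]
  [ 0  1  0  -2  0     1 ]
  [ 0  0  1   2  0    -2 ]
  [ 0  0  0   0  1  -1/3 ]
r1 → r1 − r3
  [ 1  0  0  -1  0    -1 ]
  [ 0  1  0  -2  0     1 ]
  [ 0  0  1   2  0    -2 ]
  [ 0  0  0   0  1  -1/3 ]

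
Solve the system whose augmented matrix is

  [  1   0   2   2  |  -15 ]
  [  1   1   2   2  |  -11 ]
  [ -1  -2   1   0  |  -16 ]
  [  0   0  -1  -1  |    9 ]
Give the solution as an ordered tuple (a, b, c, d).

(3, 4, -5, -4)

Subtract R1 from R2.
  [  1   0   2   2  |  -15 ]
  [  0   1   0   0  |    4 ]
  [ -1  -2   1   0  |  -16 ]
  [  0   0  -1  -1  |    9 ]
Add R1 to R3.
  [ 1   0   2   2  |  -15 ]
  [ 0   1   0   0  |    4 ]
  [ 0  -2   3   2  |  -31 ]
  [ 0   0  -1  -1  |    9 ]
Add 2 times R2 to R3.
  [ 1  0   2   2  |  -15 ]
  [ 0  1   0   0  |    4 ]
  [ 0  0   3   2  |  -23 ]
  [ 0  0  -1  -1  |    9 ]
Multiply R3 by 1/3.
  [ 1  0   2    2  |    -15 ]
  [ 0  1   0    0  |      4 ]
  [ 0  0   1  2/3  |  -23/3 ]
  [ 0  0  -1   -1  |      9 ]
Add R3 to R4.
  [ 1  0  2     2  |    -15 ]
  [ 0  1  0     0  |      4 ]
  [ 0  0  1   2/3  |  -23/3 ]
  [ 0  0  0  -1/3  |    4/3 ]
Multiply R4 by -3.
  [ 1  0  2    2  |    -15 ]
  [ 0  1  0    0  |      4 ]
  [ 0  0  1  2/3  |  -23/3 ]
  [ 0  0  0    1  |     -4 ]
Subtract 2/3 times R4 from R3.
  [ 1  0  2  2  |  -15 ]
  [ 0  1  0  0  |    4 ]
  [ 0  0  1  0  |   -5 ]
  [ 0  0  0  1  |   -4 ]
Subtract 2 times R4 from R1.
  [ 1  0  2  0  |  -7 ]
  [ 0  1  0  0  |   4 ]
  [ 0  0  1  0  |  -5 ]
  [ 0  0  0  1  |  -4 ]
Subtract 2 times R3 from R1.
  [ 1  0  0  0  |   3 ]
  [ 0  1  0  0  |   4 ]
  [ 0  0  1  0  |  -5 ]
  [ 0  0  0  1  |  -4 ]
Reading off the last column: a = 3, b = 4, c = -5, d = -4.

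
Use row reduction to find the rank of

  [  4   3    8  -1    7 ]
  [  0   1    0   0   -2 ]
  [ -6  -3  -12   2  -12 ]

R1 -> 1/4·R1
  [  1  3/4    2  -1/4  7/4 ]
  [  0    1    0     0   -2 ]
  [ -6   -3  -12     2  -12 ]
R3 -> R3 + 6·R1
  [ 1  3/4  2  -1/4   7/4 ]
  [ 0    1  0     0    -2 ]
  [ 0  3/2  0   1/2  -3/2 ]
R3 -> R3 − 3/2·R2
  [ 1  3/4  2  -1/4  7/4 ]
  [ 0    1  0     0   -2 ]
  [ 0    0  0   1/2  3/2 ]
R3 -> 2·R3
  [ 1  3/4  2  -1/4  7/4 ]
  [ 0    1  0     0   -2 ]
  [ 0    0  0     1    3 ]
R1 -> R1 + 1/4·R3
  [ 1  3/4  2  0  5/2 ]
  [ 0    1  0  0   -2 ]
  [ 0    0  0  1    3 ]
R1 -> R1 − 3/4·R2
  [ 1  0  2  0   4 ]
  [ 0  1  0  0  -2 ]
  [ 0  0  0  1   3 ]
The reduced form has 3 nonzero rows.

rank = 3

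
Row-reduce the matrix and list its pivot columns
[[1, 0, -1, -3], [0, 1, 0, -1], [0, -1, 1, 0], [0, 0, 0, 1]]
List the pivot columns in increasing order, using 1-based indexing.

R3 ← R3 + R2
  [ 1  0  -1  -3 ]
  [ 0  1   0  -1 ]
  [ 0  0   1  -1 ]
  [ 0  0   0   1 ]
R3 ← R3 + R4
  [ 1  0  -1  -3 ]
  [ 0  1   0  -1 ]
  [ 0  0   1   0 ]
  [ 0  0   0   1 ]
R2 ← R2 + R4
  [ 1  0  -1  -3 ]
  [ 0  1   0   0 ]
  [ 0  0   1   0 ]
  [ 0  0   0   1 ]
R1 ← R1 + 3·R4
  [ 1  0  -1  0 ]
  [ 0  1   0  0 ]
  [ 0  0   1  0 ]
  [ 0  0   0  1 ]
R1 ← R1 + R3
  [ 1  0  0  0 ]
  [ 0  1  0  0 ]
  [ 0  0  1  0 ]
  [ 0  0  0  1 ]
Pivot columns are the columns containing a leading 1.

1, 2, 3, 4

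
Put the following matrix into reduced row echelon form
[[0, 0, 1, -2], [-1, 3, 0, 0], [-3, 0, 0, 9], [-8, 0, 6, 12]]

[[1, 0, 0, -3], [0, 1, 0, -1], [0, 0, 1, -2], [0, 0, 0, 0]]

r1 <=> r2
  [ -1  3  0   0 ]
  [  0  0  1  -2 ]
  [ -3  0  0   9 ]
  [ -8  0  6  12 ]
r1 → -1·r1
  [  1  -3  0   0 ]
  [  0   0  1  -2 ]
  [ -3   0  0   9 ]
  [ -8   0  6  12 ]
r3 → r3 + 3·r1
  [  1  -3  0   0 ]
  [  0   0  1  -2 ]
  [  0  -9  0   9 ]
  [ -8   0  6  12 ]
r4 → r4 + 8·r1
  [ 1   -3  0   0 ]
  [ 0    0  1  -2 ]
  [ 0   -9  0   9 ]
  [ 0  -24  6  12 ]
r2 <=> r3
  [ 1   -3  0   0 ]
  [ 0   -9  0   9 ]
  [ 0    0  1  -2 ]
  [ 0  -24  6  12 ]
r2 → -1/9·r2
  [ 1   -3  0   0 ]
  [ 0    1  0  -1 ]
  [ 0    0  1  -2 ]
  [ 0  -24  6  12 ]
r4 → r4 + 24·r2
  [ 1  -3  0    0 ]
  [ 0   1  0   -1 ]
  [ 0   0  1   -2 ]
  [ 0   0  6  -12 ]
r4 → r4 − 6·r3
  [ 1  -3  0   0 ]
  [ 0   1  0  -1 ]
  [ 0   0  1  -2 ]
  [ 0   0  0   0 ]
r1 → r1 + 3·r2
  [ 1  0  0  -3 ]
  [ 0  1  0  -1 ]
  [ 0  0  1  -2 ]
  [ 0  0  0   0 ]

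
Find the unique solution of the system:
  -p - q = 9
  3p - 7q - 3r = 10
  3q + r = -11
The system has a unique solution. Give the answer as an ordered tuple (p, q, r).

(-5, -4, 1)

Form the augmented matrix and row-reduce:
  [ -1  -1   0  |    9 ]
  [  3  -7  -3  |   10 ]
  [  0   3   1  |  -11 ]
R1 ← -1·R1
R2 ← R2 − 3·R1
R2 ← -1/10·R2
R3 ← R3 − 3·R2
R3 ← 10·R3
R2 ← R2 − 3/10·R3
R1 ← R1 − R2
Reading off the last column: p = -5, q = -4, r = 1.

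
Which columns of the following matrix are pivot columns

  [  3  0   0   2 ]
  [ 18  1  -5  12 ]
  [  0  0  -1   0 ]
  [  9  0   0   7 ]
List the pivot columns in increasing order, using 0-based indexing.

r1 -> 1/3·r1
  [  1  0   0  2/3 ]
  [ 18  1  -5   12 ]
  [  0  0  -1    0 ]
  [  9  0   0    7 ]
r2 -> r2 − 18·r1
  [ 1  0   0  2/3 ]
  [ 0  1  -5    0 ]
  [ 0  0  -1    0 ]
  [ 9  0   0    7 ]
r4 -> r4 − 9·r1
  [ 1  0   0  2/3 ]
  [ 0  1  -5    0 ]
  [ 0  0  -1    0 ]
  [ 0  0   0    1 ]
r3 -> -1·r3
  [ 1  0   0  2/3 ]
  [ 0  1  -5    0 ]
  [ 0  0   1    0 ]
  [ 0  0   0    1 ]
r1 -> r1 − 2/3·r4
  [ 1  0   0  0 ]
  [ 0  1  -5  0 ]
  [ 0  0   1  0 ]
  [ 0  0   0  1 ]
r2 -> r2 + 5·r3
  [ 1  0  0  0 ]
  [ 0  1  0  0 ]
  [ 0  0  1  0 ]
  [ 0  0  0  1 ]
Pivot columns are the columns containing a leading 1.

0, 1, 2, 3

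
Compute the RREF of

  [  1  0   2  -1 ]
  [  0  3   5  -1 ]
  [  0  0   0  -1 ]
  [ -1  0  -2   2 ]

[[1, 0, 2, 0], [0, 1, 5/3, 0], [0, 0, 0, 1], [0, 0, 0, 0]]

R4 → R4 + R1
  [ 1  0  2  -1 ]
  [ 0  3  5  -1 ]
  [ 0  0  0  -1 ]
  [ 0  0  0   1 ]
R2 → 1/3·R2
  [ 1  0    2    -1 ]
  [ 0  1  5/3  -1/3 ]
  [ 0  0    0    -1 ]
  [ 0  0    0     1 ]
R3 → -1·R3
  [ 1  0    2    -1 ]
  [ 0  1  5/3  -1/3 ]
  [ 0  0    0     1 ]
  [ 0  0    0     1 ]
R4 → R4 − R3
  [ 1  0    2    -1 ]
  [ 0  1  5/3  -1/3 ]
  [ 0  0    0     1 ]
  [ 0  0    0     0 ]
R2 → R2 + 1/3·R3
  [ 1  0    2  -1 ]
  [ 0  1  5/3   0 ]
  [ 0  0    0   1 ]
  [ 0  0    0   0 ]
R1 → R1 + R3
  [ 1  0    2  0 ]
  [ 0  1  5/3  0 ]
  [ 0  0    0  1 ]
  [ 0  0    0  0 ]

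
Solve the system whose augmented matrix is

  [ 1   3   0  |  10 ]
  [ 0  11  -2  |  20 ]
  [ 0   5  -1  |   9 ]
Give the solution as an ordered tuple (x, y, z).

(4, 2, 1)

Multiply R2 by 1/11.
Subtract 5 times R2 from R3.
Multiply R3 by -11.
Add 2/11 times R3 to R2.
Subtract 3 times R2 from R1.
Reading off the last column: x = 4, y = 2, z = 1.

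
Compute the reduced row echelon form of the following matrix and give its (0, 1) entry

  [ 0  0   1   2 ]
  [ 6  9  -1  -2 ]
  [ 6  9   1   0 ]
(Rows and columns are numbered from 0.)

Swap r1 and r2.
Multiply r1 by 1/6.
Subtract 6 times r1 from r3.
Subtract 2 times r2 from r3.
Multiply r3 by -1/2.
Subtract 2 times r3 from r2.
Add 1/3 times r3 to r1.
Add 1/6 times r2 to r1.

3/2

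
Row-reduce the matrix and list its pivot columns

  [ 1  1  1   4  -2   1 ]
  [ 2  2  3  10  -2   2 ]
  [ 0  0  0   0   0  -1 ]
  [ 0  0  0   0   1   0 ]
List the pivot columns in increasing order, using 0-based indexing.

0, 2, 4, 5

r2 -> r2 − 2·r1
  [ 1  1  1  4  -2   1 ]
  [ 0  0  1  2   2   0 ]
  [ 0  0  0  0   0  -1 ]
  [ 0  0  0  0   1   0 ]
r3 ↔ r4
  [ 1  1  1  4  -2   1 ]
  [ 0  0  1  2   2   0 ]
  [ 0  0  0  0   1   0 ]
  [ 0  0  0  0   0  -1 ]
r4 -> -1·r4
  [ 1  1  1  4  -2  1 ]
  [ 0  0  1  2   2  0 ]
  [ 0  0  0  0   1  0 ]
  [ 0  0  0  0   0  1 ]
r1 -> r1 − r4
  [ 1  1  1  4  -2  0 ]
  [ 0  0  1  2   2  0 ]
  [ 0  0  0  0   1  0 ]
  [ 0  0  0  0   0  1 ]
r2 -> r2 − 2·r3
  [ 1  1  1  4  -2  0 ]
  [ 0  0  1  2   0  0 ]
  [ 0  0  0  0   1  0 ]
  [ 0  0  0  0   0  1 ]
r1 -> r1 + 2·r3
  [ 1  1  1  4  0  0 ]
  [ 0  0  1  2  0  0 ]
  [ 0  0  0  0  1  0 ]
  [ 0  0  0  0  0  1 ]
r1 -> r1 − r2
  [ 1  1  0  2  0  0 ]
  [ 0  0  1  2  0  0 ]
  [ 0  0  0  0  1  0 ]
  [ 0  0  0  0  0  1 ]
Pivot columns are the columns containing a leading 1.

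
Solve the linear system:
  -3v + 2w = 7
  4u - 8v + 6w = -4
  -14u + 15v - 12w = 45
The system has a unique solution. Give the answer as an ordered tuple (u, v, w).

(-6, -1, 2)

Form the augmented matrix and row-reduce:
  [   0  -3    2  |   7 ]
  [   4  -8    6  |  -4 ]
  [ -14  15  -12  |  45 ]
ρ1 <=> ρ2
  [   4  -8    6  |  -4 ]
  [   0  -3    2  |   7 ]
  [ -14  15  -12  |  45 ]
ρ1 → 1/4·ρ1
  [   1  -2  3/2  |  -1 ]
  [   0  -3    2  |   7 ]
  [ -14  15  -12  |  45 ]
ρ3 → ρ3 + 14·ρ1
  [ 1   -2  3/2  |  -1 ]
  [ 0   -3    2  |   7 ]
  [ 0  -13    9  |  31 ]
ρ2 → -1/3·ρ2
  [ 1   -2   3/2  |    -1 ]
  [ 0    1  -2/3  |  -7/3 ]
  [ 0  -13     9  |    31 ]
ρ3 → ρ3 + 13·ρ2
  [ 1  -2   3/2  |    -1 ]
  [ 0   1  -2/3  |  -7/3 ]
  [ 0   0   1/3  |   2/3 ]
ρ3 → 3·ρ3
  [ 1  -2   3/2  |    -1 ]
  [ 0   1  -2/3  |  -7/3 ]
  [ 0   0     1  |     2 ]
ρ2 → ρ2 + 2/3·ρ3
  [ 1  -2  3/2  |  -1 ]
  [ 0   1    0  |  -1 ]
  [ 0   0    1  |   2 ]
ρ1 → ρ1 − 3/2·ρ3
  [ 1  -2  0  |  -4 ]
  [ 0   1  0  |  -1 ]
  [ 0   0  1  |   2 ]
ρ1 → ρ1 + 2·ρ2
  [ 1  0  0  |  -6 ]
  [ 0  1  0  |  -1 ]
  [ 0  0  1  |   2 ]
Reading off the last column: u = -6, v = -1, w = 2.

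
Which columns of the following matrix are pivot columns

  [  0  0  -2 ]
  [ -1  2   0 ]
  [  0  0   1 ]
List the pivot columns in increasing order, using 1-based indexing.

Swap R1 and R2.
Multiply R1 by -1.
Multiply R2 by -1/2.
Subtract R2 from R3.
Pivot columns are the columns containing a leading 1.

1, 3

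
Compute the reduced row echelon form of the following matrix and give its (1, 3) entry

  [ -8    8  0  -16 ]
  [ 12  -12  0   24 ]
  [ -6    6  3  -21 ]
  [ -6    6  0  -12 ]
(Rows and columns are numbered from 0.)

-3

R1 := -1/8·R1
  [  1   -1  0    2 ]
  [ 12  -12  0   24 ]
  [ -6    6  3  -21 ]
  [ -6    6  0  -12 ]
R2 := R2 − 12·R1
  [  1  -1  0    2 ]
  [  0   0  0    0 ]
  [ -6   6  3  -21 ]
  [ -6   6  0  -12 ]
R3 := R3 + 6·R1
  [  1  -1  0    2 ]
  [  0   0  0    0 ]
  [  0   0  3   -9 ]
  [ -6   6  0  -12 ]
R4 := R4 + 6·R1
  [ 1  -1  0   2 ]
  [ 0   0  0   0 ]
  [ 0   0  3  -9 ]
  [ 0   0  0   0 ]
R2 ↔ R3
  [ 1  -1  0   2 ]
  [ 0   0  3  -9 ]
  [ 0   0  0   0 ]
  [ 0   0  0   0 ]
R2 := 1/3·R2
  [ 1  -1  0   2 ]
  [ 0   0  1  -3 ]
  [ 0   0  0   0 ]
  [ 0   0  0   0 ]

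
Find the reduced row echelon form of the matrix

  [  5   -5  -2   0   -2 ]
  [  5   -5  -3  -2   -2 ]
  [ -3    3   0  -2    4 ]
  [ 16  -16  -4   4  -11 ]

[[1, -1, 0, 0, 0], [0, 0, 1, 0, 0], [0, 0, 0, 1, 0], [0, 0, 0, 0, 1]]

ρ1 -> 1/5·ρ1
  [  1   -1  -2/5   0  -2/5 ]
  [  5   -5    -3  -2    -2 ]
  [ -3    3     0  -2     4 ]
  [ 16  -16    -4   4   -11 ]
ρ2 -> ρ2 − 5·ρ1
  [  1   -1  -2/5   0  -2/5 ]
  [  0    0    -1  -2     0 ]
  [ -3    3     0  -2     4 ]
  [ 16  -16    -4   4   -11 ]
ρ3 -> ρ3 + 3·ρ1
  [  1   -1  -2/5   0  -2/5 ]
  [  0    0    -1  -2     0 ]
  [  0    0  -6/5  -2  14/5 ]
  [ 16  -16    -4   4   -11 ]
ρ4 -> ρ4 − 16·ρ1
  [ 1  -1  -2/5   0   -2/5 ]
  [ 0   0    -1  -2      0 ]
  [ 0   0  -6/5  -2   14/5 ]
  [ 0   0  12/5   4  -23/5 ]
ρ2 -> -1·ρ2
  [ 1  -1  -2/5   0   -2/5 ]
  [ 0   0     1   2      0 ]
  [ 0   0  -6/5  -2   14/5 ]
  [ 0   0  12/5   4  -23/5 ]
ρ3 -> ρ3 + 6/5·ρ2
  [ 1  -1  -2/5    0   -2/5 ]
  [ 0   0     1    2      0 ]
  [ 0   0     0  2/5   14/5 ]
  [ 0   0  12/5    4  -23/5 ]
ρ4 -> ρ4 − 12/5·ρ2
  [ 1  -1  -2/5     0   -2/5 ]
  [ 0   0     1     2      0 ]
  [ 0   0     0   2/5   14/5 ]
  [ 0   0     0  -4/5  -23/5 ]
ρ3 -> 5/2·ρ3
  [ 1  -1  -2/5     0   -2/5 ]
  [ 0   0     1     2      0 ]
  [ 0   0     0     1      7 ]
  [ 0   0     0  -4/5  -23/5 ]
ρ4 -> ρ4 + 4/5·ρ3
  [ 1  -1  -2/5  0  -2/5 ]
  [ 0   0     1  2     0 ]
  [ 0   0     0  1     7 ]
  [ 0   0     0  0     1 ]
ρ3 -> ρ3 − 7·ρ4
  [ 1  -1  -2/5  0  -2/5 ]
  [ 0   0     1  2     0 ]
  [ 0   0     0  1     0 ]
  [ 0   0     0  0     1 ]
ρ1 -> ρ1 + 2/5·ρ4
  [ 1  -1  -2/5  0  0 ]
  [ 0   0     1  2  0 ]
  [ 0   0     0  1  0 ]
  [ 0   0     0  0  1 ]
ρ2 -> ρ2 − 2·ρ3
  [ 1  -1  -2/5  0  0 ]
  [ 0   0     1  0  0 ]
  [ 0   0     0  1  0 ]
  [ 0   0     0  0  1 ]
ρ1 -> ρ1 + 2/5·ρ2
  [ 1  -1  0  0  0 ]
  [ 0   0  1  0  0 ]
  [ 0   0  0  1  0 ]
  [ 0   0  0  0  1 ]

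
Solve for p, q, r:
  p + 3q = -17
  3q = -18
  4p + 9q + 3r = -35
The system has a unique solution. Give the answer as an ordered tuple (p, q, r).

Form the augmented matrix and row-reduce:
  [ 1  3  0  |  -17 ]
  [ 0  3  0  |  -18 ]
  [ 4  9  3  |  -35 ]
Subtract 4 times R1 from R3.
  [ 1   3  0  |  -17 ]
  [ 0   3  0  |  -18 ]
  [ 0  -3  3  |   33 ]
Multiply R2 by 1/3.
  [ 1   3  0  |  -17 ]
  [ 0   1  0  |   -6 ]
  [ 0  -3  3  |   33 ]
Add 3 times R2 to R3.
  [ 1  3  0  |  -17 ]
  [ 0  1  0  |   -6 ]
  [ 0  0  3  |   15 ]
Multiply R3 by 1/3.
  [ 1  3  0  |  -17 ]
  [ 0  1  0  |   -6 ]
  [ 0  0  1  |    5 ]
Subtract 3 times R2 from R1.
  [ 1  0  0  |   1 ]
  [ 0  1  0  |  -6 ]
  [ 0  0  1  |   5 ]
Reading off the last column: p = 1, q = -6, r = 5.

(1, -6, 5)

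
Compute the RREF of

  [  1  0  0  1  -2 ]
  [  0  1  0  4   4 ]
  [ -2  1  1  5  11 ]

r3 → r3 + 2·r1
  [ 1  0  0  1  -2 ]
  [ 0  1  0  4   4 ]
  [ 0  1  1  7   7 ]
r3 → r3 − r2
  [ 1  0  0  1  -2 ]
  [ 0  1  0  4   4 ]
  [ 0  0  1  3   3 ]

[[1, 0, 0, 1, -2], [0, 1, 0, 4, 4], [0, 0, 1, 3, 3]]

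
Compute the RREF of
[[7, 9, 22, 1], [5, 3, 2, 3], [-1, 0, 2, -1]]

r1 -> 1/7·r1
  [  1  9/7  22/7  1/7 ]
  [  5    3     2    3 ]
  [ -1    0     2   -1 ]
r2 -> r2 − 5·r1
  [  1    9/7   22/7   1/7 ]
  [  0  -24/7  -96/7  16/7 ]
  [ -1      0      2    -1 ]
r3 -> r3 + r1
  [ 1    9/7   22/7   1/7 ]
  [ 0  -24/7  -96/7  16/7 ]
  [ 0    9/7   36/7  -6/7 ]
r2 -> -7/24·r2
  [ 1  9/7  22/7   1/7 ]
  [ 0    1     4  -2/3 ]
  [ 0  9/7  36/7  -6/7 ]
r3 -> r3 − 9/7·r2
  [ 1  9/7  22/7   1/7 ]
  [ 0    1     4  -2/3 ]
  [ 0    0     0     0 ]
r1 -> r1 − 9/7·r2
  [ 1  0  -2     1 ]
  [ 0  1   4  -2/3 ]
  [ 0  0   0     0 ]

[[1, 0, -2, 1], [0, 1, 4, -2/3], [0, 0, 0, 0]]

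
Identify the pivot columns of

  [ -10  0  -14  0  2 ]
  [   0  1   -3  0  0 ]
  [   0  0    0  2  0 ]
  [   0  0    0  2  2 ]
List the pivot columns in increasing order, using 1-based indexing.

R1 ← -1/10·R1
  [ 1  0  7/5  0  -1/5 ]
  [ 0  1   -3  0     0 ]
  [ 0  0    0  2     0 ]
  [ 0  0    0  2     2 ]
R3 ← 1/2·R3
  [ 1  0  7/5  0  -1/5 ]
  [ 0  1   -3  0     0 ]
  [ 0  0    0  1     0 ]
  [ 0  0    0  2     2 ]
R4 ← R4 − 2·R3
  [ 1  0  7/5  0  -1/5 ]
  [ 0  1   -3  0     0 ]
  [ 0  0    0  1     0 ]
  [ 0  0    0  0     2 ]
R4 ← 1/2·R4
  [ 1  0  7/5  0  -1/5 ]
  [ 0  1   -3  0     0 ]
  [ 0  0    0  1     0 ]
  [ 0  0    0  0     1 ]
R1 ← R1 + 1/5·R4
  [ 1  0  7/5  0  0 ]
  [ 0  1   -3  0  0 ]
  [ 0  0    0  1  0 ]
  [ 0  0    0  0  1 ]
Pivot columns are the columns containing a leading 1.

1, 2, 4, 5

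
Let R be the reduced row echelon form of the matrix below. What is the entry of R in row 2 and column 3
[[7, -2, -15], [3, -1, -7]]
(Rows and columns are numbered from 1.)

4

r1 ← 1/7·r1
  [ 1  -2/7  -15/7 ]
  [ 3    -1     -7 ]
r2 ← r2 − 3·r1
  [ 1  -2/7  -15/7 ]
  [ 0  -1/7   -4/7 ]
r2 ← -7·r2
  [ 1  -2/7  -15/7 ]
  [ 0     1      4 ]
r1 ← r1 + 2/7·r2
  [ 1  0  -1 ]
  [ 0  1   4 ]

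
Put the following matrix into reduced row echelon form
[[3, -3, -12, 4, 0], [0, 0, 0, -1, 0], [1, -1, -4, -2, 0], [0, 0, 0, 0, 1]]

[[1, -1, -4, 0, 0], [0, 0, 0, 1, 0], [0, 0, 0, 0, 1], [0, 0, 0, 0, 0]]

Multiply R1 by 1/3.
  [ 1  -1  -4  4/3  0 ]
  [ 0   0   0   -1  0 ]
  [ 1  -1  -4   -2  0 ]
  [ 0   0   0    0  1 ]
Subtract R1 from R3.
  [ 1  -1  -4    4/3  0 ]
  [ 0   0   0     -1  0 ]
  [ 0   0   0  -10/3  0 ]
  [ 0   0   0      0  1 ]
Multiply R2 by -1.
  [ 1  -1  -4    4/3  0 ]
  [ 0   0   0      1  0 ]
  [ 0   0   0  -10/3  0 ]
  [ 0   0   0      0  1 ]
Add 10/3 times R2 to R3.
  [ 1  -1  -4  4/3  0 ]
  [ 0   0   0    1  0 ]
  [ 0   0   0    0  0 ]
  [ 0   0   0    0  1 ]
Swap R3 and R4.
  [ 1  -1  -4  4/3  0 ]
  [ 0   0   0    1  0 ]
  [ 0   0   0    0  1 ]
  [ 0   0   0    0  0 ]
Subtract 4/3 times R2 from R1.
  [ 1  -1  -4  0  0 ]
  [ 0   0   0  1  0 ]
  [ 0   0   0  0  1 ]
  [ 0   0   0  0  0 ]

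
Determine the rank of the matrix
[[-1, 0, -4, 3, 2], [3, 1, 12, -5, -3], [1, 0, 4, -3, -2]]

R1 ← -1·R1
R2 ← R2 − 3·R1
R3 ← R3 − R1
The reduced form has 2 nonzero rows.

rank = 2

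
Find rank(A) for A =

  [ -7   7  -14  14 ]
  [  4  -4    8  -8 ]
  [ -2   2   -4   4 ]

Multiply R1 by -1/7.
  [  1  -1   2  -2 ]
  [  4  -4   8  -8 ]
  [ -2   2  -4   4 ]
Subtract 4 times R1 from R2.
  [  1  -1   2  -2 ]
  [  0   0   0   0 ]
  [ -2   2  -4   4 ]
Add 2 times R1 to R3.
  [ 1  -1  2  -2 ]
  [ 0   0  0   0 ]
  [ 0   0  0   0 ]
The reduced form has 1 nonzero row.

rank = 1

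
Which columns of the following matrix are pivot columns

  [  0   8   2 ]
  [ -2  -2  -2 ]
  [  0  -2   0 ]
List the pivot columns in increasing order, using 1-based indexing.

ρ1 ↔ ρ2
  [ -2  -2  -2 ]
  [  0   8   2 ]
  [  0  -2   0 ]
ρ1 → -1/2·ρ1
  [ 1   1  1 ]
  [ 0   8  2 ]
  [ 0  -2  0 ]
ρ2 → 1/8·ρ2
  [ 1   1    1 ]
  [ 0   1  1/4 ]
  [ 0  -2    0 ]
ρ3 → ρ3 + 2·ρ2
  [ 1  1    1 ]
  [ 0  1  1/4 ]
  [ 0  0  1/2 ]
ρ3 → 2·ρ3
  [ 1  1    1 ]
  [ 0  1  1/4 ]
  [ 0  0    1 ]
ρ2 → ρ2 − 1/4·ρ3
  [ 1  1  1 ]
  [ 0  1  0 ]
  [ 0  0  1 ]
ρ1 → ρ1 − ρ3
  [ 1  1  0 ]
  [ 0  1  0 ]
  [ 0  0  1 ]
ρ1 → ρ1 − ρ2
  [ 1  0  0 ]
  [ 0  1  0 ]
  [ 0  0  1 ]
Pivot columns are the columns containing a leading 1.

1, 2, 3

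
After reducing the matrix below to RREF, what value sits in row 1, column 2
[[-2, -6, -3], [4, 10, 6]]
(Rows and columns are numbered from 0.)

r1 ← -1/2·r1
  [ 1   3  3/2 ]
  [ 4  10    6 ]
r2 ← r2 − 4·r1
  [ 1   3  3/2 ]
  [ 0  -2    0 ]
r2 ← -1/2·r2
  [ 1  3  3/2 ]
  [ 0  1    0 ]
r1 ← r1 − 3·r2
  [ 1  0  3/2 ]
  [ 0  1    0 ]

0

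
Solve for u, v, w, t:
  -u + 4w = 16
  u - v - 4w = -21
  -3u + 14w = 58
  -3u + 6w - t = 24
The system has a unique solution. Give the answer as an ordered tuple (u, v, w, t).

(4, 5, 5, -6)

Form the augmented matrix and row-reduce:
  [ -1   0   4   0  |   16 ]
  [  1  -1  -4   0  |  -21 ]
  [ -3   0  14   0  |   58 ]
  [ -3   0   6  -1  |   24 ]
Multiply r1 by -1.
  [  1   0  -4   0  |  -16 ]
  [  1  -1  -4   0  |  -21 ]
  [ -3   0  14   0  |   58 ]
  [ -3   0   6  -1  |   24 ]
Subtract r1 from r2.
  [  1   0  -4   0  |  -16 ]
  [  0  -1   0   0  |   -5 ]
  [ -3   0  14   0  |   58 ]
  [ -3   0   6  -1  |   24 ]
Add 3 times r1 to r3.
  [  1   0  -4   0  |  -16 ]
  [  0  -1   0   0  |   -5 ]
  [  0   0   2   0  |   10 ]
  [ -3   0   6  -1  |   24 ]
Add 3 times r1 to r4.
  [ 1   0  -4   0  |  -16 ]
  [ 0  -1   0   0  |   -5 ]
  [ 0   0   2   0  |   10 ]
  [ 0   0  -6  -1  |  -24 ]
Multiply r2 by -1.
  [ 1  0  -4   0  |  -16 ]
  [ 0  1   0   0  |    5 ]
  [ 0  0   2   0  |   10 ]
  [ 0  0  -6  -1  |  -24 ]
Multiply r3 by 1/2.
  [ 1  0  -4   0  |  -16 ]
  [ 0  1   0   0  |    5 ]
  [ 0  0   1   0  |    5 ]
  [ 0  0  -6  -1  |  -24 ]
Add 6 times r3 to r4.
  [ 1  0  -4   0  |  -16 ]
  [ 0  1   0   0  |    5 ]
  [ 0  0   1   0  |    5 ]
  [ 0  0   0  -1  |    6 ]
Multiply r4 by -1.
  [ 1  0  -4  0  |  -16 ]
  [ 0  1   0  0  |    5 ]
  [ 0  0   1  0  |    5 ]
  [ 0  0   0  1  |   -6 ]
Add 4 times r3 to r1.
  [ 1  0  0  0  |   4 ]
  [ 0  1  0  0  |   5 ]
  [ 0  0  1  0  |   5 ]
  [ 0  0  0  1  |  -6 ]
Reading off the last column: u = 4, v = 5, w = 5, t = -6.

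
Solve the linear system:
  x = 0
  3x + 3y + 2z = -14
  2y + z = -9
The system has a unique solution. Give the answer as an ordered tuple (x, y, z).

(0, -4, -1)

Form the augmented matrix and row-reduce:
  [ 1  0  0  |    0 ]
  [ 3  3  2  |  -14 ]
  [ 0  2  1  |   -9 ]
R2 → R2 − 3·R1
  [ 1  0  0  |    0 ]
  [ 0  3  2  |  -14 ]
  [ 0  2  1  |   -9 ]
R2 → 1/3·R2
  [ 1  0    0  |      0 ]
  [ 0  1  2/3  |  -14/3 ]
  [ 0  2    1  |     -9 ]
R3 → R3 − 2·R2
  [ 1  0     0  |      0 ]
  [ 0  1   2/3  |  -14/3 ]
  [ 0  0  -1/3  |    1/3 ]
R3 → -3·R3
  [ 1  0    0  |      0 ]
  [ 0  1  2/3  |  -14/3 ]
  [ 0  0    1  |     -1 ]
R2 → R2 − 2/3·R3
  [ 1  0  0  |   0 ]
  [ 0  1  0  |  -4 ]
  [ 0  0  1  |  -1 ]
Reading off the last column: x = 0, y = -4, z = -1.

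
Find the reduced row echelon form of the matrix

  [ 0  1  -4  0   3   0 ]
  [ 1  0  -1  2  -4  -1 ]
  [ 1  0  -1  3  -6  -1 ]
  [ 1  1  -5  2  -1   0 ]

r1 <=> r2
  [ 1  0  -1  2  -4  -1 ]
  [ 0  1  -4  0   3   0 ]
  [ 1  0  -1  3  -6  -1 ]
  [ 1  1  -5  2  -1   0 ]
r3 -> r3 − r1
  [ 1  0  -1  2  -4  -1 ]
  [ 0  1  -4  0   3   0 ]
  [ 0  0   0  1  -2   0 ]
  [ 1  1  -5  2  -1   0 ]
r4 -> r4 − r1
  [ 1  0  -1  2  -4  -1 ]
  [ 0  1  -4  0   3   0 ]
  [ 0  0   0  1  -2   0 ]
  [ 0  1  -4  0   3   1 ]
r4 -> r4 − r2
  [ 1  0  -1  2  -4  -1 ]
  [ 0  1  -4  0   3   0 ]
  [ 0  0   0  1  -2   0 ]
  [ 0  0   0  0   0   1 ]
r1 -> r1 + r4
  [ 1  0  -1  2  -4  0 ]
  [ 0  1  -4  0   3  0 ]
  [ 0  0   0  1  -2  0 ]
  [ 0  0   0  0   0  1 ]
r1 -> r1 − 2·r3
  [ 1  0  -1  0   0  0 ]
  [ 0  1  -4  0   3  0 ]
  [ 0  0   0  1  -2  0 ]
  [ 0  0   0  0   0  1 ]

[[1, 0, -1, 0, 0, 0], [0, 1, -4, 0, 3, 0], [0, 0, 0, 1, -2, 0], [0, 0, 0, 0, 0, 1]]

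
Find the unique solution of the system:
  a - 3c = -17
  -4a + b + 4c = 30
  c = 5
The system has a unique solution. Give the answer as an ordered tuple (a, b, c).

Form the augmented matrix and row-reduce:
  [  1  0  -3  |  -17 ]
  [ -4  1   4  |   30 ]
  [  0  0   1  |    5 ]
ρ2 -> ρ2 + 4·ρ1
  [ 1  0  -3  |  -17 ]
  [ 0  1  -8  |  -38 ]
  [ 0  0   1  |    5 ]
ρ2 -> ρ2 + 8·ρ3
  [ 1  0  -3  |  -17 ]
  [ 0  1   0  |    2 ]
  [ 0  0   1  |    5 ]
ρ1 -> ρ1 + 3·ρ3
  [ 1  0  0  |  -2 ]
  [ 0  1  0  |   2 ]
  [ 0  0  1  |   5 ]
Reading off the last column: a = -2, b = 2, c = 5.

(-2, 2, 5)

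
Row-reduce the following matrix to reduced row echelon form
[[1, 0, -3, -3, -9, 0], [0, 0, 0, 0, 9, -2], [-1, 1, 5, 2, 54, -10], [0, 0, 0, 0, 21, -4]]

[[1, 0, -3, -3, 0, 0], [0, 1, 2, -1, 0, 0], [0, 0, 0, 0, 1, 0], [0, 0, 0, 0, 0, 1]]

R3 ← R3 + R1
R2 <-> R3
R3 ← 1/9·R3
R4 ← R4 − 21·R3
R4 ← 3/2·R4
R3 ← R3 + 2/9·R4
R2 ← R2 + 10·R4
R2 ← R2 − 45·R3
R1 ← R1 + 9·R3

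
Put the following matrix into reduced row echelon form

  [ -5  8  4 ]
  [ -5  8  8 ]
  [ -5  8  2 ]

[[1, -8/5, 0], [0, 0, 1], [0, 0, 0]]

Multiply R1 by -1/5.
  [  1  -8/5  -4/5 ]
  [ -5     8     8 ]
  [ -5     8     2 ]
Add 5 times R1 to R2.
  [  1  -8/5  -4/5 ]
  [  0     0     4 ]
  [ -5     8     2 ]
Add 5 times R1 to R3.
  [ 1  -8/5  -4/5 ]
  [ 0     0     4 ]
  [ 0     0    -2 ]
Multiply R2 by 1/4.
  [ 1  -8/5  -4/5 ]
  [ 0     0     1 ]
  [ 0     0    -2 ]
Add 2 times R2 to R3.
  [ 1  -8/5  -4/5 ]
  [ 0     0     1 ]
  [ 0     0     0 ]
Add 4/5 times R2 to R1.
  [ 1  -8/5  0 ]
  [ 0     0  1 ]
  [ 0     0  0 ]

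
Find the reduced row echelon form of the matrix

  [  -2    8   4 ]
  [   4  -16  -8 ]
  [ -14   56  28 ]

[[1, -4, -2], [0, 0, 0], [0, 0, 0]]

r1 → -1/2·r1
  [   1   -4  -2 ]
  [   4  -16  -8 ]
  [ -14   56  28 ]
r2 → r2 − 4·r1
  [   1  -4  -2 ]
  [   0   0   0 ]
  [ -14  56  28 ]
r3 → r3 + 14·r1
  [ 1  -4  -2 ]
  [ 0   0   0 ]
  [ 0   0   0 ]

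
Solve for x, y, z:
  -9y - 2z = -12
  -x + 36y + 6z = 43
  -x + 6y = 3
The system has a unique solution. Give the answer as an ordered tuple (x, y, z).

Form the augmented matrix and row-reduce:
  [  0  -9  -2  |  -12 ]
  [ -1  36   6  |   43 ]
  [ -1   6   0  |    3 ]
R1 <=> R2
  [ -1  36   6  |   43 ]
  [  0  -9  -2  |  -12 ]
  [ -1   6   0  |    3 ]
R1 → -1·R1
  [  1  -36  -6  |  -43 ]
  [  0   -9  -2  |  -12 ]
  [ -1    6   0  |    3 ]
R3 → R3 + R1
  [ 1  -36  -6  |  -43 ]
  [ 0   -9  -2  |  -12 ]
  [ 0  -30  -6  |  -40 ]
R2 → -1/9·R2
  [ 1  -36   -6  |  -43 ]
  [ 0    1  2/9  |  4/3 ]
  [ 0  -30   -6  |  -40 ]
R3 → R3 + 30·R2
  [ 1  -36   -6  |  -43 ]
  [ 0    1  2/9  |  4/3 ]
  [ 0    0  2/3  |    0 ]
R3 → 3/2·R3
  [ 1  -36   -6  |  -43 ]
  [ 0    1  2/9  |  4/3 ]
  [ 0    0    1  |    0 ]
R2 → R2 − 2/9·R3
  [ 1  -36  -6  |  -43 ]
  [ 0    1   0  |  4/3 ]
  [ 0    0   1  |    0 ]
R1 → R1 + 6·R3
  [ 1  -36  0  |  -43 ]
  [ 0    1  0  |  4/3 ]
  [ 0    0  1  |    0 ]
R1 → R1 + 36·R2
  [ 1  0  0  |    5 ]
  [ 0  1  0  |  4/3 ]
  [ 0  0  1  |    0 ]
Reading off the last column: x = 5, y = 4/3, z = 0.

(5, 4/3, 0)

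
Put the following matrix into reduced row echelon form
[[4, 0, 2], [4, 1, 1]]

r1 -> 1/4·r1
  [ 1  0  1/2 ]
  [ 4  1    1 ]
r2 -> r2 − 4·r1
  [ 1  0  1/2 ]
  [ 0  1   -1 ]

[[1, 0, 1/2], [0, 1, -1]]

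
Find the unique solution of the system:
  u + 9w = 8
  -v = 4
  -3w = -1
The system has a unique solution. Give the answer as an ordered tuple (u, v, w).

Form the augmented matrix and row-reduce:
  [ 1   0   9  |   8 ]
  [ 0  -1   0  |   4 ]
  [ 0   0  -3  |  -1 ]
Multiply R2 by -1.
  [ 1  0   9  |   8 ]
  [ 0  1   0  |  -4 ]
  [ 0  0  -3  |  -1 ]
Multiply R3 by -1/3.
  [ 1  0  9  |    8 ]
  [ 0  1  0  |   -4 ]
  [ 0  0  1  |  1/3 ]
Subtract 9 times R3 from R1.
  [ 1  0  0  |    5 ]
  [ 0  1  0  |   -4 ]
  [ 0  0  1  |  1/3 ]
Reading off the last column: u = 5, v = -4, w = 1/3.

(5, -4, 1/3)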